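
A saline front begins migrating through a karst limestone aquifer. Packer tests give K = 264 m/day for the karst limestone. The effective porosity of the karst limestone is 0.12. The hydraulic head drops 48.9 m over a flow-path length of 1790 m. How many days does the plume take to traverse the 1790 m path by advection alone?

29.8

Hydraulic gradient i = Δh / L = 48.9 / 1790 = 0.02732.
Darcy flux q = K · i = 264.0 × 0.02732 = 7.212 m/day.
Seepage velocity v = q / n_e = 7.212 / 0.12 = 60.10 m/day.
Travel time t = L / v = 1790 / 60.10 = 29.78 days.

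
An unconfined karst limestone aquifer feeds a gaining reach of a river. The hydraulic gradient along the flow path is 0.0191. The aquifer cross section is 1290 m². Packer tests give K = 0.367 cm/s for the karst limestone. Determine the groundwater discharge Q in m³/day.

Convert K: 0.367 cm/s × 864 = 317.1 m/day.
Hydraulic gradient i = 0.0191.
Darcy's law: Q = K · A · i = 317.1 × 1290 × 0.01910 = 7813 m³/day.

7810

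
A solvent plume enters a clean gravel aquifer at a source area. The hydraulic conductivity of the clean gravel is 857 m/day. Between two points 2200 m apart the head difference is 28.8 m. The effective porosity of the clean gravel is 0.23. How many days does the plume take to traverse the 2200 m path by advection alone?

45.1

Hydraulic gradient i = Δh / L = 28.8 / 2200 = 0.01309.
Darcy flux q = K · i = 857.0 × 0.01309 = 11.22 m/day.
Seepage velocity v = q / n_e = 11.22 / 0.23 = 48.78 m/day.
Travel time t = L / v = 2200 / 48.78 = 45.10 days.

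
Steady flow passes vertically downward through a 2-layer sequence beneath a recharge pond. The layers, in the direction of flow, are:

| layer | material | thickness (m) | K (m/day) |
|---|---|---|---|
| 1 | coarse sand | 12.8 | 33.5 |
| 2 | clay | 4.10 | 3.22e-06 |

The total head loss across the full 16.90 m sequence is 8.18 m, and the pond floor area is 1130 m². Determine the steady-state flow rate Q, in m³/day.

Flow is perpendicular to layering, so the layers act in series and the equivalent K is the thickness-weighted harmonic mean.
Total thickness L = 12.8 + 4.10 = 16.90 m.
Σ(b_i/K_i) = 12.8/33.5 + 4.10/3.22e-06 = 1.273e+06 d.
K_eq = L / Σ(b_i/K_i) = 16.90 / 1.273e+06 = 1.327e-05 m/day.
Q = K_eq · A · (Δh/L) = 1.327e-05 × 1130 × (8.18/16.90) = 0.007259 m³/day.

0.00726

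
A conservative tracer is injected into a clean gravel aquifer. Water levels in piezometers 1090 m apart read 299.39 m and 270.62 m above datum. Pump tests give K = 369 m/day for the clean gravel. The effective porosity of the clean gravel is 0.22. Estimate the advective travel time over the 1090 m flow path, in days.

24.6

Hydraulic gradient i = (299.39 − 270.62) / 1090 = 28.77 / 1090 = 0.02639.
Darcy flux q = K · i = 369.0 × 0.02639 = 9.740 m/day.
Seepage velocity v = q / n_e = 9.740 / 0.22 = 44.27 m/day.
Travel time t = L / v = 1090 / 44.27 = 24.62 days.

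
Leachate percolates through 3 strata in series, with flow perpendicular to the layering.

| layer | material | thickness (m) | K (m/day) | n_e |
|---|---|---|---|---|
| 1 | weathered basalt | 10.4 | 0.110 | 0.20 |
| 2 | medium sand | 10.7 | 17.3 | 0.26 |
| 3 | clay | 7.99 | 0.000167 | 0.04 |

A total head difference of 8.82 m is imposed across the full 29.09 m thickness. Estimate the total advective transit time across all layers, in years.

77.1

With flow normal to the layers, continuity requires the same specific discharge q through every layer.
Σ(b_i/K_i) = 10.4/0.110 + 10.7/17.3 + 7.99/0.000167 = 47939 d.
q = Δh / Σ(b_i/K_i) = 8.82 / 47939 = 0.0001840 m/day.
In each layer the seepage velocity is v_i = q/n_i, so the layer transit time is t_i = b_i·n_i / q:
  layer 1 (weathered basalt): t_1 = 10.4 × 0.20 / 0.0001840 = 11305 d
  layer 2 (medium sand): t_2 = 10.7 × 0.26 / 0.0001840 = 15121 d
  layer 3 (clay): t_3 = 7.99 × 0.04 / 0.0001840 = 1737 d
Total t = Σ t_i = 28164 days = 77.11 years.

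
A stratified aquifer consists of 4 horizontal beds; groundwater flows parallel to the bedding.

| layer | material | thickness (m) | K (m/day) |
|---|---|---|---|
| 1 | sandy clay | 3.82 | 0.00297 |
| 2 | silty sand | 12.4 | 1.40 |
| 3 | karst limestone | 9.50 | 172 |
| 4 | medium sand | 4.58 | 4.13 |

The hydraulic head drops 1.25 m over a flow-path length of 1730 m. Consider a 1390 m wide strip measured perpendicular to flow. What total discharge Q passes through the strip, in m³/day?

Flow is parallel to layering, so each bed carries its own Darcy discharge and the transmissivities add.
Σ(K_i·b_i) = 0.00297×3.82 + 1.40×12.4 + 172×9.50 + 4.13×4.58 = 1670 m²/day.
Hydraulic gradient i = Δh / L = 1.25 / 1730 = 0.0007225.
Q = Σ(K_i·b_i) · W · i = 1670 × 1390 × 0.0007225 = 1678 m³/day.

1680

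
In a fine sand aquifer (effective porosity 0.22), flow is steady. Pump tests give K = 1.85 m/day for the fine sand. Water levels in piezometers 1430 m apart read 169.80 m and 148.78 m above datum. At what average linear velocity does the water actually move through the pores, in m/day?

Hydraulic gradient i = (169.80 − 148.78) / 1430 = 21.02 / 1430 = 0.01470.
Darcy flux q = K · i = 1.850 × 0.01470 = 0.02719 m/day.
Seepage velocity v = q / n_e = 0.02719 / 0.22 = 0.1236 m/day.

0.124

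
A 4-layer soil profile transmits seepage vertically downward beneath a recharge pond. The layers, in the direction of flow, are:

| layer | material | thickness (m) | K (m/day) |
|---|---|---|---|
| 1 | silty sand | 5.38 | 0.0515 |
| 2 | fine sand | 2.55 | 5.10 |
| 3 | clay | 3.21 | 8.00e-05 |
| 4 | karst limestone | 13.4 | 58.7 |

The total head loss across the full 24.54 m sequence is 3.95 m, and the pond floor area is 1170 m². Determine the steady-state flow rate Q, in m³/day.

Flow is perpendicular to layering, so the layers act in series and the equivalent K is the thickness-weighted harmonic mean.
Total thickness L = 5.38 + 2.55 + 3.21 + 13.4 = 24.54 m.
Σ(b_i/K_i) = 5.38/0.0515 + 2.55/5.10 + 3.21/8.00e-05 + 13.4/58.7 = 40230 d.
K_eq = L / Σ(b_i/K_i) = 24.54 / 40230 = 0.0006100 m/day.
Q = K_eq · A · (Δh/L) = 0.0006100 × 1170 × (3.95/24.54) = 0.1149 m³/day.

0.115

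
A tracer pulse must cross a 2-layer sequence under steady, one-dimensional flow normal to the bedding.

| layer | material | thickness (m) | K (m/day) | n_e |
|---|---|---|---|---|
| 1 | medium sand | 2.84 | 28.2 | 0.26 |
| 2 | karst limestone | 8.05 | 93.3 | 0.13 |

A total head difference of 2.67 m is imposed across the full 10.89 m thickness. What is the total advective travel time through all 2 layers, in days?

With flow normal to the layers, continuity requires the same specific discharge q through every layer.
Σ(b_i/K_i) = 2.84/28.2 + 8.05/93.3 = 0.1870 d.
q = Δh / Σ(b_i/K_i) = 2.67 / 0.1870 = 14.28 m/day.
In each layer the seepage velocity is v_i = q/n_i, so the layer transit time is t_i = b_i·n_i / q:
  layer 1 (medium sand): t_1 = 2.84 × 0.26 / 14.28 = 0.05171 d
  layer 2 (karst limestone): t_2 = 8.05 × 0.13 / 14.28 = 0.07329 d
Total t = Σ t_i = 0.1250 days.

0.125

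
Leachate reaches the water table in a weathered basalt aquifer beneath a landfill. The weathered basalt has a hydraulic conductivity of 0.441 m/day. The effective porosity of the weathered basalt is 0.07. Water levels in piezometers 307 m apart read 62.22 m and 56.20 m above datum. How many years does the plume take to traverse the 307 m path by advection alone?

Hydraulic gradient i = (62.22 − 56.20) / 307 = 6.02 / 307 = 0.01961.
Darcy flux q = K · i = 0.4410 × 0.01961 = 0.008648 m/day.
Seepage velocity v = q / n_e = 0.008648 / 0.07 = 0.1235 m/day.
Travel time t = L / v = 307 / 0.1235 = 2485 days = 6.804 years.

6.80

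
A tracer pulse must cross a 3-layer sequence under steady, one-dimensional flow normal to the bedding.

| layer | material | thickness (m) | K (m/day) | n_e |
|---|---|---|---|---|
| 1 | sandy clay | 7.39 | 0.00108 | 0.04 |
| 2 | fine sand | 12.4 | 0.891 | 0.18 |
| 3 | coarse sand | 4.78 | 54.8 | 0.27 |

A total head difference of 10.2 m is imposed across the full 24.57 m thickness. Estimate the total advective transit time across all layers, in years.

With flow normal to the layers, continuity requires the same specific discharge q through every layer.
Σ(b_i/K_i) = 7.39/0.00108 + 12.4/0.891 + 4.78/54.8 = 6857 d.
q = Δh / Σ(b_i/K_i) = 10.2 / 6857 = 0.001488 m/day.
In each layer the seepage velocity is v_i = q/n_i, so the layer transit time is t_i = b_i·n_i / q:
  layer 1 (sandy clay): t_1 = 7.39 × 0.04 / 0.001488 = 198.7 d
  layer 2 (fine sand): t_2 = 12.4 × 0.18 / 0.001488 = 1500 d
  layer 3 (coarse sand): t_3 = 4.78 × 0.27 / 0.001488 = 867.6 d
Total t = Σ t_i = 2567 days = 7.027 years.

7.03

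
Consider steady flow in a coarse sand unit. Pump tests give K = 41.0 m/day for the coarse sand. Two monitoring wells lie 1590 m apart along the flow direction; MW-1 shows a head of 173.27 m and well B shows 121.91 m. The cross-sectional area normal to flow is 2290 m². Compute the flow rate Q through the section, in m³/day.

3030

Hydraulic gradient i = (173.27 − 121.91) / 1590 = 51.36 / 1590 = 0.03230.
Darcy's law: Q = K · A · i = 41.00 × 2290 × 0.03230 = 3033 m³/day.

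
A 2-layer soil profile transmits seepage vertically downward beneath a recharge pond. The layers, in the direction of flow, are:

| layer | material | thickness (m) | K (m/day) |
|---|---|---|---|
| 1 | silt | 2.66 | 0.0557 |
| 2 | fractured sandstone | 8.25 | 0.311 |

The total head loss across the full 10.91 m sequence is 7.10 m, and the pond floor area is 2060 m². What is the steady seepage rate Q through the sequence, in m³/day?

197

Flow is perpendicular to layering, so the layers act in series and the equivalent K is the thickness-weighted harmonic mean.
Total thickness L = 2.66 + 8.25 = 10.91 m.
Σ(b_i/K_i) = 2.66/0.0557 + 8.25/0.311 = 74.28 d.
K_eq = L / Σ(b_i/K_i) = 10.91 / 74.28 = 0.1469 m/day.
Q = K_eq · A · (Δh/L) = 0.1469 × 2060 × (7.10/10.91) = 196.9 m³/day.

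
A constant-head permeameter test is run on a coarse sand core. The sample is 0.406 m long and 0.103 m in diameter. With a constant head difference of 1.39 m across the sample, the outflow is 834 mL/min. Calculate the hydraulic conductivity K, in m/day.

Cross-sectional area A = π·(d/2)² = π × (0.103/2)² = 0.008332 m².
Convert discharge: 834 mL/min = 1.390e-05 m³/s.
Darcy's law rearranged: K = Q·L / (A·Δh) = 1.390e-05 × 0.406 / (0.008332 × 1.39) = 0.0004873 m/s = 42.10 m/day.

42.1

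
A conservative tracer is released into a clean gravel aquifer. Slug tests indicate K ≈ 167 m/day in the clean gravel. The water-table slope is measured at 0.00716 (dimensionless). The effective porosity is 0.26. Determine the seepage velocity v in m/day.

Hydraulic gradient i = 0.00716.
Darcy flux q = K · i = 167.0 × 0.007160 = 1.196 m/day.
Seepage velocity v = q / n_e = 1.196 / 0.26 = 4.599 m/day.

4.60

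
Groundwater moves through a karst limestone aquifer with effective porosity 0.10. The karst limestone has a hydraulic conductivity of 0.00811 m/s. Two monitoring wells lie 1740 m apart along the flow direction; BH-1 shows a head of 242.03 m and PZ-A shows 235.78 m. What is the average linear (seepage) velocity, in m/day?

Convert K: 0.00811 m/s × 86400 = 700.7 m/day.
Hydraulic gradient i = (242.03 − 235.78) / 1740 = 6.25 / 1740 = 0.003592.
Darcy flux q = K · i = 700.7 × 0.003592 = 2.517 m/day.
Seepage velocity v = q / n_e = 2.517 / 0.10 = 25.17 m/day.

25.2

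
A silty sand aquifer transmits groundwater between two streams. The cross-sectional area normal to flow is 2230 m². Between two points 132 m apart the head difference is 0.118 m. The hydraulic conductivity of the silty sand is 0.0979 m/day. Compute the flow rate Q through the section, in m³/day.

Hydraulic gradient i = Δh / L = 0.118 / 132 = 0.0008939.
Darcy's law: Q = K · A · i = 0.09790 × 2230 × 0.0008939 = 0.1952 m³/day.

0.195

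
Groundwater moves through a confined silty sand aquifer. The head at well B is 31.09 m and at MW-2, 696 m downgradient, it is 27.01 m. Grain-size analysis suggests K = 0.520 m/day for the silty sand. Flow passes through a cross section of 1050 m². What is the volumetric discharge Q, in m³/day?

Hydraulic gradient i = (31.09 − 27.01) / 696 = 4.08 / 696 = 0.005862.
Darcy's law: Q = K · A · i = 0.5200 × 1050 × 0.005862 = 3.201 m³/day.

3.20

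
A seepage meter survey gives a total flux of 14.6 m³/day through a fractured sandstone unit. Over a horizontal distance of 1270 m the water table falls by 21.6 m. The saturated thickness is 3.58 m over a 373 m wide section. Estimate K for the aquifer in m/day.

0.643

Cross-sectional area A = 373 × 3.58 = 1335 m².
Hydraulic gradient i = Δh / L = 21.6 / 1270 = 0.01701.
From Q = K·A·i, K = Q / (A·i) = 14.6 / (1335 × 0.01701) = 0.6429 m/day.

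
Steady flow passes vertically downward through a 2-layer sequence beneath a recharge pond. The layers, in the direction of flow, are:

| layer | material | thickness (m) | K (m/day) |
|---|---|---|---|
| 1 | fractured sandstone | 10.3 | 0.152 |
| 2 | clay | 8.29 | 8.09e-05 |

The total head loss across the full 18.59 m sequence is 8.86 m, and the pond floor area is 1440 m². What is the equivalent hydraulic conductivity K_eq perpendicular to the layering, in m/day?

Flow is perpendicular to layering, so the layers act in series and the equivalent K is the thickness-weighted harmonic mean.
Total thickness L = 10.3 + 8.29 = 18.59 m.
Σ(b_i/K_i) = 10.3/0.152 + 8.29/8.09e-05 = 1.025e+05 d.
K_eq = L / Σ(b_i/K_i) = 18.59 / 1.025e+05 = 0.0001813 m/day.

0.000181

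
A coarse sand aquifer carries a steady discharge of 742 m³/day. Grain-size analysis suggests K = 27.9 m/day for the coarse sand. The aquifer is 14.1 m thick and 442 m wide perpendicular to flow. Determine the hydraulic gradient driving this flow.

Cross-sectional area A = 442 × 14.1 = 6232 m².
From Q = K·A·i, i = Q / (K·A) = 742 / (27.90 × 6232) = 0.004267.

0.00427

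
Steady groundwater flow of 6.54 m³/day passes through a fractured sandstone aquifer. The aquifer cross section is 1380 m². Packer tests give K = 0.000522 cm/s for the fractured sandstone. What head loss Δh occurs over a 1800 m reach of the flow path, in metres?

Convert K: 0.000522 cm/s × 864 = 0.4510 m/day.
From Q = K·A·i, i = Q / (K·A) = 6.54 / (0.4510 × 1380) = 0.01051.
Head loss Δh = i · L = 0.01051 × 1800 = 18.91 m.

18.9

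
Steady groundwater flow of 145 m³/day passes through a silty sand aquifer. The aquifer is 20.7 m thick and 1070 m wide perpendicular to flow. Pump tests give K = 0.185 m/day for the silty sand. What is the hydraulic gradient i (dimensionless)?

0.0354

Cross-sectional area A = 1070 × 20.7 = 22149 m².
From Q = K·A·i, i = Q / (K·A) = 145 / (0.1850 × 22149) = 0.03539.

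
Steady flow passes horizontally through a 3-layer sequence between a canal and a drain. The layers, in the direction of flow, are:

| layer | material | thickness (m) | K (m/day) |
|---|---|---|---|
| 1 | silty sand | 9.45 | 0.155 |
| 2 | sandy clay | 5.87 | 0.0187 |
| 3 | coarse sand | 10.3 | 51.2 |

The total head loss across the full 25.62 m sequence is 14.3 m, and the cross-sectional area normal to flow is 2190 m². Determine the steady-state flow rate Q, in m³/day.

Flow is perpendicular to layering, so the layers act in series and the equivalent K is the thickness-weighted harmonic mean.
Total thickness L = 9.45 + 5.87 + 10.3 = 25.62 m.
Σ(b_i/K_i) = 9.45/0.155 + 5.87/0.0187 + 10.3/51.2 = 375.1 d.
K_eq = L / Σ(b_i/K_i) = 25.62 / 375.1 = 0.06831 m/day.
Q = K_eq · A · (Δh/L) = 0.06831 × 2190 × (14.3/25.62) = 83.50 m³/day.

83.5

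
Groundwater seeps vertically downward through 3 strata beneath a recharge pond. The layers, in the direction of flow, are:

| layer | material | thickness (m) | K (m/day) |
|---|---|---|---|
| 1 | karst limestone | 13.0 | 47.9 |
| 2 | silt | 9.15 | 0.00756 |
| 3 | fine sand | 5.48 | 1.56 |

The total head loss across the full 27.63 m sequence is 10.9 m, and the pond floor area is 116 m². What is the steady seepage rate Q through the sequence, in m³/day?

1.04

Flow is perpendicular to layering, so the layers act in series and the equivalent K is the thickness-weighted harmonic mean.
Total thickness L = 13.0 + 9.15 + 5.48 = 27.63 m.
Σ(b_i/K_i) = 13.0/47.9 + 9.15/0.00756 + 5.48/1.56 = 1214 d.
K_eq = L / Σ(b_i/K_i) = 27.63 / 1214 = 0.02276 m/day.
Q = K_eq · A · (Δh/L) = 0.02276 × 116 × (10.9/27.63) = 1.041 m³/day.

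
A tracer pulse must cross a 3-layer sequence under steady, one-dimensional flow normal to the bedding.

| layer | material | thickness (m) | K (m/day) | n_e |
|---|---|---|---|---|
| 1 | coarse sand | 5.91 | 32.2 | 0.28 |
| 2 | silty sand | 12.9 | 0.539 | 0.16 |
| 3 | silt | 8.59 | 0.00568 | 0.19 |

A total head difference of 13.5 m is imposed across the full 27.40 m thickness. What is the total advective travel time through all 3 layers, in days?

With flow normal to the layers, continuity requires the same specific discharge q through every layer.
Σ(b_i/K_i) = 5.91/32.2 + 12.9/0.539 + 8.59/0.00568 = 1536 d.
q = Δh / Σ(b_i/K_i) = 13.5 / 1536 = 0.008787 m/day.
In each layer the seepage velocity is v_i = q/n_i, so the layer transit time is t_i = b_i·n_i / q:
  layer 1 (coarse sand): t_1 = 5.91 × 0.28 / 0.008787 = 188.3 d
  layer 2 (silty sand): t_2 = 12.9 × 0.16 / 0.008787 = 234.9 d
  layer 3 (silt): t_3 = 8.59 × 0.19 / 0.008787 = 185.7 d
Total t = Σ t_i = 609.0 days.

609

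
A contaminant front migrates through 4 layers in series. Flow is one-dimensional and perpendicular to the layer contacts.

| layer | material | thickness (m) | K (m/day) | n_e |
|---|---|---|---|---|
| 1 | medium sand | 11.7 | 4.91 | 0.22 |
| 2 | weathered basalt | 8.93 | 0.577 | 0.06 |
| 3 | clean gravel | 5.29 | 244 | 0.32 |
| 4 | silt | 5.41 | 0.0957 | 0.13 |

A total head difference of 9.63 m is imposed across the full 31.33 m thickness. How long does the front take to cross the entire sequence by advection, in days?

With flow normal to the layers, continuity requires the same specific discharge q through every layer.
Σ(b_i/K_i) = 11.7/4.91 + 8.93/0.577 + 5.29/244 + 5.41/0.0957 = 74.41 d.
q = Δh / Σ(b_i/K_i) = 9.63 / 74.41 = 0.1294 m/day.
In each layer the seepage velocity is v_i = q/n_i, so the layer transit time is t_i = b_i·n_i / q:
  layer 1 (medium sand): t_1 = 11.7 × 0.22 / 0.1294 = 19.89 d
  layer 2 (weathered basalt): t_2 = 8.93 × 0.06 / 0.1294 = 4.140 d
  layer 3 (clean gravel): t_3 = 5.29 × 0.32 / 0.1294 = 13.08 d
  layer 4 (silt): t_4 = 5.41 × 0.13 / 0.1294 = 5.434 d
Total t = Σ t_i = 42.54 days.

42.5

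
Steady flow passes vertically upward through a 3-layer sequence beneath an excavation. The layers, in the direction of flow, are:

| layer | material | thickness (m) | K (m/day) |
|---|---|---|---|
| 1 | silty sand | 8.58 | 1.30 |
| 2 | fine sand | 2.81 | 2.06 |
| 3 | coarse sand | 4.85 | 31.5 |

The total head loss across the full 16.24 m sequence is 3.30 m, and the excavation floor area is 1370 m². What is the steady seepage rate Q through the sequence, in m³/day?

Flow is perpendicular to layering, so the layers act in series and the equivalent K is the thickness-weighted harmonic mean.
Total thickness L = 8.58 + 2.81 + 4.85 = 16.24 m.
Σ(b_i/K_i) = 8.58/1.30 + 2.81/2.06 + 4.85/31.5 = 8.118 d.
K_eq = L / Σ(b_i/K_i) = 16.24 / 8.118 = 2.000 m/day.
Q = K_eq · A · (Δh/L) = 2.000 × 1370 × (3.30/16.24) = 556.9 m³/day.

557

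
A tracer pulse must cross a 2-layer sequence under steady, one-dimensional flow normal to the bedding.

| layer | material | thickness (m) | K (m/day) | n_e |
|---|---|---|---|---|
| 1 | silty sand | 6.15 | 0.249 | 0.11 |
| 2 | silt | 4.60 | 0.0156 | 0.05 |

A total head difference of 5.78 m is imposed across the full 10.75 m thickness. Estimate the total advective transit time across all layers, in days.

With flow normal to the layers, continuity requires the same specific discharge q through every layer.
Σ(b_i/K_i) = 6.15/0.249 + 4.60/0.0156 = 319.6 d.
q = Δh / Σ(b_i/K_i) = 5.78 / 319.6 = 0.01809 m/day.
In each layer the seepage velocity is v_i = q/n_i, so the layer transit time is t_i = b_i·n_i / q:
  layer 1 (silty sand): t_1 = 6.15 × 0.11 / 0.01809 = 37.40 d
  layer 2 (silt): t_2 = 4.60 × 0.05 / 0.01809 = 12.72 d
Total t = Σ t_i = 50.12 days.

50.1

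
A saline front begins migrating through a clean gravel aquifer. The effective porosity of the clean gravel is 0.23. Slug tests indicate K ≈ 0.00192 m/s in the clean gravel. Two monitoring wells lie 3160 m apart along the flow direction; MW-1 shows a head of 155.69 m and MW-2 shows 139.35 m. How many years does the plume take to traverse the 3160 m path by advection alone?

2.32

Convert K: 0.00192 m/s × 86400 = 165.9 m/day.
Hydraulic gradient i = (155.69 − 139.35) / 3160 = 16.34 / 3160 = 0.005171.
Darcy flux q = K · i = 165.9 × 0.005171 = 0.8578 m/day.
Seepage velocity v = q / n_e = 0.8578 / 0.23 = 3.730 m/day.
Travel time t = L / v = 3160 / 3.730 = 847.3 days = 2.320 years.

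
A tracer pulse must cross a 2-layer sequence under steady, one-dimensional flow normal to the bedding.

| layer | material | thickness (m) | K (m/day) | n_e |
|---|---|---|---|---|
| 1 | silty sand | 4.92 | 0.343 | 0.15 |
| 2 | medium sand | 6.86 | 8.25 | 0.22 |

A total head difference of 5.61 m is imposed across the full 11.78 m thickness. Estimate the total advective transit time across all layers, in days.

6.08

With flow normal to the layers, continuity requires the same specific discharge q through every layer.
Σ(b_i/K_i) = 4.92/0.343 + 6.86/8.25 = 15.18 d.
q = Δh / Σ(b_i/K_i) = 5.61 / 15.18 = 0.3697 m/day.
In each layer the seepage velocity is v_i = q/n_i, so the layer transit time is t_i = b_i·n_i / q:
  layer 1 (silty sand): t_1 = 4.92 × 0.15 / 0.3697 = 1.996 d
  layer 2 (medium sand): t_2 = 6.86 × 0.22 / 0.3697 = 4.083 d
Total t = Σ t_i = 6.079 days.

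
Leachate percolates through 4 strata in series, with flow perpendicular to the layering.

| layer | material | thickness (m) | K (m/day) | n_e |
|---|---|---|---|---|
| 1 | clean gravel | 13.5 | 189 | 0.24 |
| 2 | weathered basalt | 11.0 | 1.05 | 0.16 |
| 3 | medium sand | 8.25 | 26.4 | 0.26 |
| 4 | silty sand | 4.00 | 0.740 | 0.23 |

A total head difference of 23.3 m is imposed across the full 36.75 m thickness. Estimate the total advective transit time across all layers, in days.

5.63

With flow normal to the layers, continuity requires the same specific discharge q through every layer.
Σ(b_i/K_i) = 13.5/189 + 11.0/1.05 + 8.25/26.4 + 4.00/0.740 = 16.27 d.
q = Δh / Σ(b_i/K_i) = 23.3 / 16.27 = 1.432 m/day.
In each layer the seepage velocity is v_i = q/n_i, so the layer transit time is t_i = b_i·n_i / q:
  layer 1 (clean gravel): t_1 = 13.5 × 0.24 / 1.432 = 2.262 d
  layer 2 (weathered basalt): t_2 = 11.0 × 0.16 / 1.432 = 1.229 d
  layer 3 (medium sand): t_3 = 8.25 × 0.26 / 1.432 = 1.497 d
  layer 4 (silty sand): t_4 = 4.00 × 0.23 / 1.432 = 0.6422 d
Total t = Σ t_i = 5.630 days.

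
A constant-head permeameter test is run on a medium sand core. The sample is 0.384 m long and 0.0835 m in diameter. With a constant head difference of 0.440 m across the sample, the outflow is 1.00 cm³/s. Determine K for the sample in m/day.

Cross-sectional area A = π·(d/2)² = π × (0.0835/2)² = 0.005476 m².
Convert discharge: 1.00 cm³/s = 1.000e-06 m³/s.
Darcy's law rearranged: K = Q·L / (A·Δh) = 1.000e-06 × 0.384 / (0.005476 × 0.440) = 0.0001594 m/s = 13.77 m/day.

13.8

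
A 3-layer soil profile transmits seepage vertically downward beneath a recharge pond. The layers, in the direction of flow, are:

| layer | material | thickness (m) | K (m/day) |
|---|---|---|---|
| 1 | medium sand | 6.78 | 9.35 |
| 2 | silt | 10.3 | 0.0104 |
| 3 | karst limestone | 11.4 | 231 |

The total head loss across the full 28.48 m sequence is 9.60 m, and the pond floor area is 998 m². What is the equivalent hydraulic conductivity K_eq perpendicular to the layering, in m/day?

0.0287

Flow is perpendicular to layering, so the layers act in series and the equivalent K is the thickness-weighted harmonic mean.
Total thickness L = 6.78 + 10.3 + 11.4 = 28.48 m.
Σ(b_i/K_i) = 6.78/9.35 + 10.3/0.0104 + 11.4/231 = 991.2 d.
K_eq = L / Σ(b_i/K_i) = 28.48 / 991.2 = 0.02873 m/day.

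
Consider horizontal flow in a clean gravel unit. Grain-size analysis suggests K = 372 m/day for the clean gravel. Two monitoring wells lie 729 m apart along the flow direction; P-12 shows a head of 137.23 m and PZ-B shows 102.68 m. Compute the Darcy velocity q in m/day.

Hydraulic gradient i = (137.23 − 102.68) / 729 = 34.55 / 729 = 0.04739.
Specific discharge q = K · i = 372.0 × 0.04739 = 17.63 m/day.

17.6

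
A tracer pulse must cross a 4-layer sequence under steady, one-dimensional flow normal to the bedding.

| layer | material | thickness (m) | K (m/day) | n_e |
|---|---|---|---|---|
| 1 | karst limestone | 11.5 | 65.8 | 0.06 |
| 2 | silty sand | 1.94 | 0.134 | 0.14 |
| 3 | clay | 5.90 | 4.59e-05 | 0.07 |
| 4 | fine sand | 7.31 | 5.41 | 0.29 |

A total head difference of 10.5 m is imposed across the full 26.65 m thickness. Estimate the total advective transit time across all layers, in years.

117

With flow normal to the layers, continuity requires the same specific discharge q through every layer.
Σ(b_i/K_i) = 11.5/65.8 + 1.94/0.134 + 5.90/4.59e-05 + 7.31/5.41 = 1.286e+05 d.
q = Δh / Σ(b_i/K_i) = 10.5 / 1.286e+05 = 8.168e-05 m/day.
In each layer the seepage velocity is v_i = q/n_i, so the layer transit time is t_i = b_i·n_i / q:
  layer 1 (karst limestone): t_1 = 11.5 × 0.06 / 8.168e-05 = 8448 d
  layer 2 (silty sand): t_2 = 1.94 × 0.14 / 8.168e-05 = 3325 d
  layer 3 (clay): t_3 = 5.90 × 0.07 / 8.168e-05 = 5057 d
  layer 4 (fine sand): t_4 = 7.31 × 0.29 / 8.168e-05 = 25955 d
Total t = Σ t_i = 42785 days = 117.1 years.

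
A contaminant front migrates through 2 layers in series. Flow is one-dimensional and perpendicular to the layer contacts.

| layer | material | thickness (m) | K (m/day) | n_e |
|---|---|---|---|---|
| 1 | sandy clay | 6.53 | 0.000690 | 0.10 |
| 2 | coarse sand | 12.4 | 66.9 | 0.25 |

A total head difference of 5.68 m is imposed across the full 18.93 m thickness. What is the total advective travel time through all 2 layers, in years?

With flow normal to the layers, continuity requires the same specific discharge q through every layer.
Σ(b_i/K_i) = 6.53/0.000690 + 12.4/66.9 = 9464 d.
q = Δh / Σ(b_i/K_i) = 5.68 / 9464 = 0.0006002 m/day.
In each layer the seepage velocity is v_i = q/n_i, so the layer transit time is t_i = b_i·n_i / q:
  layer 1 (sandy clay): t_1 = 6.53 × 0.10 / 0.0006002 = 1088 d
  layer 2 (coarse sand): t_2 = 12.4 × 0.25 / 0.0006002 = 5165 d
Total t = Σ t_i = 6253 days = 17.12 years.

17.1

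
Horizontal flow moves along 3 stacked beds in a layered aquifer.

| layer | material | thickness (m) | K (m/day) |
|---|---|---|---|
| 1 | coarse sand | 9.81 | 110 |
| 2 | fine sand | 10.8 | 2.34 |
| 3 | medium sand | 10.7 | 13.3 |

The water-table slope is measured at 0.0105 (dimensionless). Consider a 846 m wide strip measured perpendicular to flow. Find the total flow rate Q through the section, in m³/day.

Flow is parallel to layering, so each bed carries its own Darcy discharge and the transmissivities add.
Σ(K_i·b_i) = 110×9.81 + 2.34×10.8 + 13.3×10.7 = 1247 m²/day.
Hydraulic gradient i = 0.0105.
Q = Σ(K_i·b_i) · W · i = 1247 × 846 × 0.01050 = 11074 m³/day.

11100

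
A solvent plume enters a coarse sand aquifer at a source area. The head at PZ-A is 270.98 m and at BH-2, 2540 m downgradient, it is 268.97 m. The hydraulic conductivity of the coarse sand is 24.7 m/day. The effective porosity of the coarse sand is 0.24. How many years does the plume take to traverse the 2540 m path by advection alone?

85.4

Hydraulic gradient i = (270.98 − 268.97) / 2540 = 2.01 / 2540 = 0.0007913.
Darcy flux q = K · i = 24.70 × 0.0007913 = 0.01955 m/day.
Seepage velocity v = q / n_e = 0.01955 / 0.24 = 0.08144 m/day.
Travel time t = L / v = 2540 / 0.08144 = 31188 days = 85.39 years.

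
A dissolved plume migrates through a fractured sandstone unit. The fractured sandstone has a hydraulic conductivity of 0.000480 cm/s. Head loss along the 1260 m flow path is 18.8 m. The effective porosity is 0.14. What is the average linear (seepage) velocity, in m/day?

Convert K: 0.000480 cm/s × 864 = 0.4147 m/day.
Hydraulic gradient i = Δh / L = 18.8 / 1260 = 0.01492.
Darcy flux q = K · i = 0.4147 × 0.01492 = 0.006188 m/day.
Seepage velocity v = q / n_e = 0.006188 / 0.14 = 0.04420 m/day.

0.0442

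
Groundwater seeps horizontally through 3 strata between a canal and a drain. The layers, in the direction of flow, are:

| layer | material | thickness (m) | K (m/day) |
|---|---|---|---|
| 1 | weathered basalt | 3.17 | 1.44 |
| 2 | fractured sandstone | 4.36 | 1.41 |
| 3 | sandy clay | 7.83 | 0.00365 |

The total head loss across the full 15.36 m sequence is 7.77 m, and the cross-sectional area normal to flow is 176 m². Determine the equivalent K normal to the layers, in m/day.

0.00714

Flow is perpendicular to layering, so the layers act in series and the equivalent K is the thickness-weighted harmonic mean.
Total thickness L = 3.17 + 4.36 + 7.83 = 15.36 m.
Σ(b_i/K_i) = 3.17/1.44 + 4.36/1.41 + 7.83/0.00365 = 2150 d.
K_eq = L / Σ(b_i/K_i) = 15.36 / 2150 = 0.007143 m/day.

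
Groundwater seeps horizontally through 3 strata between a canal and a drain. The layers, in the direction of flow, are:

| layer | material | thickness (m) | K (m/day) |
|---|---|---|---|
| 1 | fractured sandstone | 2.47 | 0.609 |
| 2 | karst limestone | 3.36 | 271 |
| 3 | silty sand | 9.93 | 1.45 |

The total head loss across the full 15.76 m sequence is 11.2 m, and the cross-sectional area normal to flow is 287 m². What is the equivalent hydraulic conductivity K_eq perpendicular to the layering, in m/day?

Flow is perpendicular to layering, so the layers act in series and the equivalent K is the thickness-weighted harmonic mean.
Total thickness L = 2.47 + 3.36 + 9.93 = 15.76 m.
Σ(b_i/K_i) = 2.47/0.609 + 3.36/271 + 9.93/1.45 = 10.92 d.
K_eq = L / Σ(b_i/K_i) = 15.76 / 10.92 = 1.444 m/day.

1.44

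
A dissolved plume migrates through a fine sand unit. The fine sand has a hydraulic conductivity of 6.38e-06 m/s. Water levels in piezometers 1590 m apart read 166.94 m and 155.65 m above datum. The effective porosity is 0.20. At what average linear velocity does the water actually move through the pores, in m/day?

0.0196

Convert K: 6.38e-06 m/s × 86400 = 0.5512 m/day.
Hydraulic gradient i = (166.94 − 155.65) / 1590 = 11.29 / 1590 = 0.007101.
Darcy flux q = K · i = 0.5512 × 0.007101 = 0.003914 m/day.
Seepage velocity v = q / n_e = 0.003914 / 0.20 = 0.01957 m/day.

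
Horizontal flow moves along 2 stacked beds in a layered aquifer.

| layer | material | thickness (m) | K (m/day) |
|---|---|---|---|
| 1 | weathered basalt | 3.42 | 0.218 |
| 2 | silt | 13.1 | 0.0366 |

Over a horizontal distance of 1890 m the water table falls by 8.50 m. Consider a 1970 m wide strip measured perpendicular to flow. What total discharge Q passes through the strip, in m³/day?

Flow is parallel to layering, so each bed carries its own Darcy discharge and the transmissivities add.
Σ(K_i·b_i) = 0.218×3.42 + 0.0366×13.1 = 1.225 m²/day.
Hydraulic gradient i = Δh / L = 8.50 / 1890 = 0.004497.
Q = Σ(K_i·b_i) · W · i = 1.225 × 1970 × 0.004497 = 10.85 m³/day.

10.9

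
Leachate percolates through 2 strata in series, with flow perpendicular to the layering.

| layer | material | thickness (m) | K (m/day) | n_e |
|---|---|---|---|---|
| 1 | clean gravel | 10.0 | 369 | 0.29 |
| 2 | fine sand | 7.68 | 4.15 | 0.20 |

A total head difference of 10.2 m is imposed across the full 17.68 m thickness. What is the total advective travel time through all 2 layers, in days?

0.817

With flow normal to the layers, continuity requires the same specific discharge q through every layer.
Σ(b_i/K_i) = 10.0/369 + 7.68/4.15 = 1.878 d.
q = Δh / Σ(b_i/K_i) = 10.2 / 1.878 = 5.432 m/day.
In each layer the seepage velocity is v_i = q/n_i, so the layer transit time is t_i = b_i·n_i / q:
  layer 1 (clean gravel): t_1 = 10.0 × 0.29 / 5.432 = 0.5339 d
  layer 2 (fine sand): t_2 = 7.68 × 0.20 / 5.432 = 0.2828 d
Total t = Σ t_i = 0.8166 days.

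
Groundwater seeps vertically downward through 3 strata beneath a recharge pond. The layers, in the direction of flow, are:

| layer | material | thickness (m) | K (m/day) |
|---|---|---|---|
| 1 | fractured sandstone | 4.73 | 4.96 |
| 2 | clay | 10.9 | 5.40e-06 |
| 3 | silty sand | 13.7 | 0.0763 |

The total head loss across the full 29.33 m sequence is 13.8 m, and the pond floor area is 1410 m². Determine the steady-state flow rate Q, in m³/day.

0.00964

Flow is perpendicular to layering, so the layers act in series and the equivalent K is the thickness-weighted harmonic mean.
Total thickness L = 4.73 + 10.9 + 13.7 = 29.33 m.
Σ(b_i/K_i) = 4.73/4.96 + 10.9/5.40e-06 + 13.7/0.0763 = 2.019e+06 d.
K_eq = L / Σ(b_i/K_i) = 29.33 / 2.019e+06 = 1.453e-05 m/day.
Q = K_eq · A · (Δh/L) = 1.453e-05 × 1410 × (13.8/29.33) = 0.009639 m³/day.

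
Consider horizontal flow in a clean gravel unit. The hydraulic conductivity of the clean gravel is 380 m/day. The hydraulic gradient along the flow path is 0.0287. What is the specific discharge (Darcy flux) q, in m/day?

Hydraulic gradient i = 0.0287.
Specific discharge q = K · i = 380.0 × 0.02870 = 10.91 m/day.

10.9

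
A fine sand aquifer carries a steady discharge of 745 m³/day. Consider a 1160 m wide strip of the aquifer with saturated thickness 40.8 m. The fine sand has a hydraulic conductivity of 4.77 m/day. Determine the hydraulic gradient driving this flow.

0.00330

Cross-sectional area A = 1160 × 40.8 = 47328 m².
From Q = K·A·i, i = Q / (K·A) = 745 / (4.770 × 47328) = 0.003300.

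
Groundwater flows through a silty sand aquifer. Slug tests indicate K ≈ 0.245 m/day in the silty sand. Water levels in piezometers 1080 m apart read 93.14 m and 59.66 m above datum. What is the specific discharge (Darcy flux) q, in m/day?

0.00759

Hydraulic gradient i = (93.14 − 59.66) / 1080 = 33.48 / 1080 = 0.03100.
Specific discharge q = K · i = 0.2450 × 0.03100 = 0.007595 m/day.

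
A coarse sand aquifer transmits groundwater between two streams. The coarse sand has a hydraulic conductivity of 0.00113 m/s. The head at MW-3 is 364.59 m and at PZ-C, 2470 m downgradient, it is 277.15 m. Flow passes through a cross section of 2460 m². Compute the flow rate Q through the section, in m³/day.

Convert K: 0.00113 m/s × 86400 = 97.63 m/day.
Hydraulic gradient i = (364.59 − 277.15) / 2470 = 87.44 / 2470 = 0.03540.
Darcy's law: Q = K · A · i = 97.63 × 2460 × 0.03540 = 8502 m³/day.

8500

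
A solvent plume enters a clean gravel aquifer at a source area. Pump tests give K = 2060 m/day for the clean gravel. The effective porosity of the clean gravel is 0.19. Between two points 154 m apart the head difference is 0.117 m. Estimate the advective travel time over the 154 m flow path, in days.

18.7

Hydraulic gradient i = Δh / L = 0.117 / 154 = 0.0007597.
Darcy flux q = K · i = 2060 × 0.0007597 = 1.565 m/day.
Seepage velocity v = q / n_e = 1.565 / 0.19 = 8.237 m/day.
Travel time t = L / v = 154 / 8.237 = 18.70 days.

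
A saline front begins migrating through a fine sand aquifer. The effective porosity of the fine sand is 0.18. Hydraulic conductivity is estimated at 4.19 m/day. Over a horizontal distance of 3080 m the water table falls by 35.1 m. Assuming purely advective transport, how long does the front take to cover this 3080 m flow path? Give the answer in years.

31.8

Hydraulic gradient i = Δh / L = 35.1 / 3080 = 0.01140.
Darcy flux q = K · i = 4.190 × 0.01140 = 0.04775 m/day.
Seepage velocity v = q / n_e = 0.04775 / 0.18 = 0.2653 m/day.
Travel time t = L / v = 3080 / 0.2653 = 11611 days = 31.79 years.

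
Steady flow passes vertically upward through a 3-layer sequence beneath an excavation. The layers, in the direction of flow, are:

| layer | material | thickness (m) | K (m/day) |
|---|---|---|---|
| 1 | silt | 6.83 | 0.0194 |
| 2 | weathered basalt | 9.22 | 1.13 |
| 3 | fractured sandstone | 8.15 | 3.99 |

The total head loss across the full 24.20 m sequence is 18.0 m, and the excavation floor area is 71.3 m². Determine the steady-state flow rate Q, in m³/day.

3.54

Flow is perpendicular to layering, so the layers act in series and the equivalent K is the thickness-weighted harmonic mean.
Total thickness L = 6.83 + 9.22 + 8.15 = 24.20 m.
Σ(b_i/K_i) = 6.83/0.0194 + 9.22/1.13 + 8.15/3.99 = 362.3 d.
K_eq = L / Σ(b_i/K_i) = 24.20 / 362.3 = 0.06680 m/day.
Q = K_eq · A · (Δh/L) = 0.06680 × 71.3 × (18.0/24.20) = 3.543 m³/day.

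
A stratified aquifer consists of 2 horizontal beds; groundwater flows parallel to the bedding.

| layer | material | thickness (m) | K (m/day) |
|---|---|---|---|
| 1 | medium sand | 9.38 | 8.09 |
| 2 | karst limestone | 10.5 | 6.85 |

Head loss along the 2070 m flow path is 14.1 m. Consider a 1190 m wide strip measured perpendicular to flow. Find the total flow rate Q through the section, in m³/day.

Flow is parallel to layering, so each bed carries its own Darcy discharge and the transmissivities add.
Σ(K_i·b_i) = 8.09×9.38 + 6.85×10.5 = 147.8 m²/day.
Hydraulic gradient i = Δh / L = 14.1 / 2070 = 0.006812.
Q = Σ(K_i·b_i) · W · i = 147.8 × 1190 × 0.006812 = 1198 m³/day.

1200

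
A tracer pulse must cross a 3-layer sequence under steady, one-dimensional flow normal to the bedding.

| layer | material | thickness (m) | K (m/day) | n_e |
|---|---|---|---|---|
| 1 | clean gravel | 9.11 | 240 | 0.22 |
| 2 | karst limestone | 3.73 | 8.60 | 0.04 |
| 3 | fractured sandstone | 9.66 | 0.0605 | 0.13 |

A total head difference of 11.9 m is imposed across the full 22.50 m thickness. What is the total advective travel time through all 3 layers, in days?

With flow normal to the layers, continuity requires the same specific discharge q through every layer.
Σ(b_i/K_i) = 9.11/240 + 3.73/8.60 + 9.66/0.0605 = 160.1 d.
q = Δh / Σ(b_i/K_i) = 11.9 / 160.1 = 0.07431 m/day.
In each layer the seepage velocity is v_i = q/n_i, so the layer transit time is t_i = b_i·n_i / q:
  layer 1 (clean gravel): t_1 = 9.11 × 0.22 / 0.07431 = 26.97 d
  layer 2 (karst limestone): t_2 = 3.73 × 0.04 / 0.07431 = 2.008 d
  layer 3 (fractured sandstone): t_3 = 9.66 × 0.13 / 0.07431 = 16.90 d
Total t = Σ t_i = 45.88 days.

45.9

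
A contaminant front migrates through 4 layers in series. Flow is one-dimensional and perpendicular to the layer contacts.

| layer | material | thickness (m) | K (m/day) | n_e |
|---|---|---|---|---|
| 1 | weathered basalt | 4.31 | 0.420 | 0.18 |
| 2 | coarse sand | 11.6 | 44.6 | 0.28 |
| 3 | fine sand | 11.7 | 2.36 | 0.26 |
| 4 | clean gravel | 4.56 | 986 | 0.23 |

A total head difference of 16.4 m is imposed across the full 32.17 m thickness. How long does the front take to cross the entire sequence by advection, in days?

7.66

With flow normal to the layers, continuity requires the same specific discharge q through every layer.
Σ(b_i/K_i) = 4.31/0.420 + 11.6/44.6 + 11.7/2.36 + 4.56/986 = 15.48 d.
q = Δh / Σ(b_i/K_i) = 16.4 / 15.48 = 1.059 m/day.
In each layer the seepage velocity is v_i = q/n_i, so the layer transit time is t_i = b_i·n_i / q:
  layer 1 (weathered basalt): t_1 = 4.31 × 0.18 / 1.059 = 0.7325 d
  layer 2 (coarse sand): t_2 = 11.6 × 0.28 / 1.059 = 3.067 d
  layer 3 (fine sand): t_3 = 11.7 × 0.26 / 1.059 = 2.872 d
  layer 4 (clean gravel): t_4 = 4.56 × 0.23 / 1.059 = 0.9902 d
Total t = Σ t_i = 7.661 days.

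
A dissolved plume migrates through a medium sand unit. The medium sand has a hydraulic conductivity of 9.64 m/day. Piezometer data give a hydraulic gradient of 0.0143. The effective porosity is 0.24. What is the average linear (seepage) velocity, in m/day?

Hydraulic gradient i = 0.0143.
Darcy flux q = K · i = 9.640 × 0.01430 = 0.1379 m/day.
Seepage velocity v = q / n_e = 0.1379 / 0.24 = 0.5744 m/day.

0.574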